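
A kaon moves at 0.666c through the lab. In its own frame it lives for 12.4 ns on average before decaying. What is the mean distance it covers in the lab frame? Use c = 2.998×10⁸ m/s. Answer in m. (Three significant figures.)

3.32 m

Lorentz factor: γ = (1 − 0.443556)^(−1/2) = 1.3406.
Lab-frame lifetime: Δt = γτ = 1.3406 × 12.4 ns = 16.623 ns.
Distance: d = vΔt = 0.666 × 2.998×10⁸ m/s × 1.6623×10^-8 s = 3.32 m.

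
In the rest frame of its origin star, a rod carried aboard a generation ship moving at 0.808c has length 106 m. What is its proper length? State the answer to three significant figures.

180 m

β² = 0.652864, so γ = 1/√0.347136 = 1.6973.
Proper length: L₀ = γ·L = 1.6973 × 106 = 180 m.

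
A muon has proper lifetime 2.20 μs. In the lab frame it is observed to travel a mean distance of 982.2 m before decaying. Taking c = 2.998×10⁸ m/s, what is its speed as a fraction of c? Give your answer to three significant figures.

Let x = d/(cτ) = 982.2 m / (2.998×10⁸ m/s × 2.200×10^-6 s) = 1.4892. Since d = βγcτ, x = βγ = β/√(1−β²).
Solving: β² = x²/(1+x²) = 2.21772/3.21772 = 0.689221, so β = 0.830.

0.830c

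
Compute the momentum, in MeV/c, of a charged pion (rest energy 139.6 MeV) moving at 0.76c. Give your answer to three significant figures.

γ = 1/√(1 − β²) = 1/√(1 − 0.5776) = 1/√0.4224 = 1/0.649923 = 1.5386.
Momentum: p = γβ·mc = 1.5386 × 0.76 × 139.6 MeV/c = 163 MeV/c.

163 MeV/c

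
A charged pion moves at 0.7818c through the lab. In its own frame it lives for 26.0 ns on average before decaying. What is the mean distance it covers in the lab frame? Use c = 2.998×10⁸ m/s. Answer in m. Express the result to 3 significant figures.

9.77 m

With β = 0.7818, γ = 1/√(1 − 0.7818²) = 1/√0.38878876 = 1.6038.
Lab-frame lifetime: Δt = γτ = 1.6038 × 26.0 ns = 41.699 ns.
Distance: d = vΔt = 0.7818 × 2.998×10⁸ m/s × 4.1699×10^-8 s = 9.77 m.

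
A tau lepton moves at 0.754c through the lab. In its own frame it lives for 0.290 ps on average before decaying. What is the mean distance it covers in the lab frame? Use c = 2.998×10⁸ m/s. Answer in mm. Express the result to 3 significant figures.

0.0998 mm

With β = 0.754, γ = 1/√(1 − 0.754²) = 1/√0.431484 = 1.5224.
Lab-frame lifetime: Δt = γτ = 1.5224 × 0.290 ps = 0.4415 ps.
Distance: d = vΔt = 0.754 × 2.998×10⁸ m/s × 4.4150×10^-13 s = 9.98×10^-5 m = 0.0998 mm.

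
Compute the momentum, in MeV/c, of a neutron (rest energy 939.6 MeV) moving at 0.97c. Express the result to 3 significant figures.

3750 MeV/c

With β = 0.97, γ = 1/√(1 − 0.97²) = 1/√0.0591 = 4.1135.
Momentum: p = γβ·mc = 4.1135 × 0.97 × 939.6 MeV/c = 3750 MeV/c.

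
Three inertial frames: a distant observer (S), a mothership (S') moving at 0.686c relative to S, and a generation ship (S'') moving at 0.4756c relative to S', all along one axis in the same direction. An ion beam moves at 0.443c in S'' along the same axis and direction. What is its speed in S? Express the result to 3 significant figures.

0.950c

Compose velocities in two stages. Stage 1 (into S'): u₁ = (0.443+0.4756)/(1+0.443×0.4756) = 0.75874.
Stage 2 (into S): u = (0.75874+0.686)/(1+0.75874×0.686) = 0.95018, so the speed is 0.950c.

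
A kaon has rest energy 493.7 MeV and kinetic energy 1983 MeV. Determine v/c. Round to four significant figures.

0.9799

γ = 1 + K/(mc²) = 1 + 1983/493.7 = 5.0166.
β = √(1 − 1/γ²) = √(1 − 0.0397357) = √0.9602643 = 0.9799.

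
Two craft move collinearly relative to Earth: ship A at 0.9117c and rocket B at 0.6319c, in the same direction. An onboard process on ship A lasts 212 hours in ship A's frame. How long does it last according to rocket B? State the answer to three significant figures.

282 hours

The velocity of ship A relative to rocket B is (0.9117 − 0.6319)c / (1 − 0.9117×0.6319) = 0.66007c; relative speed 0.66007c.
γ for this relative speed: γ = 1/√(1 − 0.435692) = 1.3312.
Ship A's interval is proper; time dilation gives Δt_B = γΔτ = 1.3312 × 212 hours = 282 hours.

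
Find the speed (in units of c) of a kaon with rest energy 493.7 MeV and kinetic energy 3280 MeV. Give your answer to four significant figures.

0.9914c

K = (γ−1)mc², so γ = 1 + 3280/493.7 = 7.6437.
Then v/c = √(1 − γ⁻²) = √(1 − 0.0171156) = √0.9828844 = 0.9914.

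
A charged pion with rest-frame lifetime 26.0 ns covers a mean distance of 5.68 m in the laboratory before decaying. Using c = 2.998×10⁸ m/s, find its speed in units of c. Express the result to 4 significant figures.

Let x = d/(cτ) = 5.680 m / (2.998×10⁸ m/s × 2.600×10^-8 s) = 0.72869. Since d = βγcτ, x = βγ = β/√(1−β²).
Solving: β² = x²/(1+x²) = 0.530989/1.530989 = 0.346827, so β = 0.5889.

0.5889c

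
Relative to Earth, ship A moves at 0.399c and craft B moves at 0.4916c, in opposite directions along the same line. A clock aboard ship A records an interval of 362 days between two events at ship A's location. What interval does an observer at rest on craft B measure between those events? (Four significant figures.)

Speed of ship A in craft B's frame: u = (v_A + v_B)/(1 + v_A v_B/c²) = (0.399 + 0.4916)/(1 + 0.399×0.4916) = 0.8906/1.1961484 = 0.74456; |u| = 0.74456c.
At |u| = 0.74456c, γ = (1 − 0.55437)^(−1/2) = 1.498.
The clock on ship A records proper time, so craft B measures Δt = γΔτ = 1.498 × 362 = 542.3 days.

542.3 days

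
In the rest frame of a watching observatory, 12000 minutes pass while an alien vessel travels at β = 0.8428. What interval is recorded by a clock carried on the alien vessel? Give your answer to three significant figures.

6460 minutes

Lorentz factor: γ = (1 − 0.71031184)^(−1/2) = 1.858.
The moving clock records proper time: Δτ = Δt/γ = 12000/1.858 = 6460 minutes.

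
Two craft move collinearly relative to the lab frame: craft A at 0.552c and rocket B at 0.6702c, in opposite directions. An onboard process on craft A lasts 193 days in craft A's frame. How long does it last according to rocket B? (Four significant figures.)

427.2 days

The velocity of craft A relative to rocket B is (0.552 + 0.6702)c / (1 + 0.552×0.6702) = 0.89215c; relative speed 0.89215c.
At |u| = 0.89215c, γ = (1 − 0.795932)^(−1/2) = 2.2137.
The clock on craft A records proper time, so rocket B measures Δt = γΔτ = 2.2137 × 193 = 427.2 days.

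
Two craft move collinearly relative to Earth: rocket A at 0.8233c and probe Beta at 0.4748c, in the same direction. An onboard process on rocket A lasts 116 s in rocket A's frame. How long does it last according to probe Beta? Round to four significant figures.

141.4 s

The velocity of rocket A relative to probe Beta is (0.8233 − 0.4748)c / (1 − 0.8233×0.4748) = 0.57216c; relative speed 0.57216c.
γ for this relative speed: γ = 1/√(1 − 0.327367) = 1.2193.
Rocket A's interval is proper; time dilation gives Δt_B = γΔτ = 1.2193 × 116 s = 141.4 s.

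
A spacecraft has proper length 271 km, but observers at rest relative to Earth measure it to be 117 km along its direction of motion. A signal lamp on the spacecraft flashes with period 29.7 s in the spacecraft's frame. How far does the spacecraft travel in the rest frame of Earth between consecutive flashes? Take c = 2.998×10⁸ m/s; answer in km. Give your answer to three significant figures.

γ = L₀/L = 271/117 = 2.31624.
β = √(1 − 1/γ²) = 0.902. Lab-frame period = γτ = 2.31624×29.7 s = 68.792 s. Distance = βc × γτ = 0.902 × 2.998×10⁸ m/s × 68.792 s = 1.8603×10^10 m = 1.86×10^7 km.

1.86×10^7 km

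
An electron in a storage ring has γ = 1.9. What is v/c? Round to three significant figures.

β = √(1 − 1/γ²) = √(1 − 1/3.61) = √0.722992 = 0.850.

0.850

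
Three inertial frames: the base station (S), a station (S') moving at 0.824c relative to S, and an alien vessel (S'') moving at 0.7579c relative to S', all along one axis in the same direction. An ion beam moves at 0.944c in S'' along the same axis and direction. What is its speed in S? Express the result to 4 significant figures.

0.9992c

Apply u = (u'+v)/(1+u'v) twice. Ion beam in the station frame: (0.944+0.7579)/(1+0.944·0.7579) = 1.7019/1.7154576 = 0.9921c.
That velocity, transformed to the rest frame of the base station: (0.9921+0.824)/(1+0.9921·0.824) = 1.8161/1.8174904 = 0.99923c.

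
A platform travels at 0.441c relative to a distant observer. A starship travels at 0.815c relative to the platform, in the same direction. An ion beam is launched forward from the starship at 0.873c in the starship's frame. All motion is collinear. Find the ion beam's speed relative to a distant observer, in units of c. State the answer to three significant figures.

Compose velocities in two stages. Stage 1 (into S'): u₁ = (0.873+0.815)/(1+0.873×0.815) = 0.98627.
Stage 2 (into S): u = (0.98627+0.441)/(1+0.98627×0.441) = 0.99465, so the speed is 0.995c.

0.995c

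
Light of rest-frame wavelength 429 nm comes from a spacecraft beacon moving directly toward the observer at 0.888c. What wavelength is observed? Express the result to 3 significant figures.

104 nm

Relativistic Doppler for wavelength: λ_obs = λ_src · √((1−β)/(1+β)).
With β = 0.888: factor = √(0.112/1.888) = 0.24356.
λ_obs = 429 × 0.24356 = 104 nm.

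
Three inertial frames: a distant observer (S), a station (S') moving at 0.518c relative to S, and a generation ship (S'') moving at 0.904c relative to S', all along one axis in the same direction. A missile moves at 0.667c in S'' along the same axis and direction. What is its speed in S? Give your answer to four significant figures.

0.9936c

Apply u = (u'+v)/(1+u'v) twice. Missile in the station frame: (0.667+0.904)/(1+0.667·0.904) = 1.571/1.602968 = 0.98006c.
That velocity, transformed to the rest frame of a distant observer: (0.98006+0.518)/(1+0.98006·0.518) = 1.49806/1.50767108 = 0.99363c.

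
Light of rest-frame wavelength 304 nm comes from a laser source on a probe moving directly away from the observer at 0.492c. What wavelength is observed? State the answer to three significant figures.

521 nm

Relativistic Doppler for wavelength: λ_obs = λ_src · √((1+β)/(1−β)).
With β = 0.492: factor = √(1.492/0.508) = 1.7138.
λ_obs = 304 × 1.7138 = 521 nm.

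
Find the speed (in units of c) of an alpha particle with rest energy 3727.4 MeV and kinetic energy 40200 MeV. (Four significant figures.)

γ = 1 + K/(mc²) = 1 + 40200/3727.4 = 11.785.
β = √(1 − 1/γ²) = √(1 − 0.00720014) = √0.99279986 = 0.9964.

0.9964c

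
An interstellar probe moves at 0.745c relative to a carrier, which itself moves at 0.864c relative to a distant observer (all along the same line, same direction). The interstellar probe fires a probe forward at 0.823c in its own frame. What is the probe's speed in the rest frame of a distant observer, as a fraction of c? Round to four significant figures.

0.9979c

First combine the probe and interstellar probe (S''→S'): u₁ = (0.823 + 0.745)/(1 + 0.823×0.745) = 1.568/1.613135 = 0.97202.
Then combine with the carrier (S'→S): u = (0.97202 + 0.864)/(1 + 0.97202×0.864) = 1.83602/1.83982528 = 0.99793.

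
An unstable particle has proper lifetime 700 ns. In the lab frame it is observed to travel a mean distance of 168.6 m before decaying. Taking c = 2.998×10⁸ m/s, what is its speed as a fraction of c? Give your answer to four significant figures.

0.6263c

d = βγcτ ⇒ βγ = d/(cτ) = 168.6 m / (209.86 m) = 0.80339.
β = (βγ)/√(1+(βγ)²) = 0.80339/√1.645435 = 0.6263.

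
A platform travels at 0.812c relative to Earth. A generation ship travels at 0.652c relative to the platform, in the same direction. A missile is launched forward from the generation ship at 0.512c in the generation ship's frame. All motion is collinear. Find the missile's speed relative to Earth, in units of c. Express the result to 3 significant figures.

Apply u = (u'+v)/(1+u'v) twice. Missile in the platform frame: (0.512+0.652)/(1+0.512·0.652) = 1.164/1.333824 = 0.87268c.
That velocity, transformed to the rest frame of Earth: (0.87268+0.812)/(1+0.87268·0.812) = 1.68468/1.70861616 = 0.98599c.

0.986c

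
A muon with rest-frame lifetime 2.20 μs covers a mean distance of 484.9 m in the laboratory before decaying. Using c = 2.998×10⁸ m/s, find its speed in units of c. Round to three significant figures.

0.592c

d = βγcτ ⇒ βγ = d/(cτ) = 484.9 m / (659.56 m) = 0.73519.
β = (βγ)/√(1+(βγ)²) = 0.73519/√1.540504 = 0.592.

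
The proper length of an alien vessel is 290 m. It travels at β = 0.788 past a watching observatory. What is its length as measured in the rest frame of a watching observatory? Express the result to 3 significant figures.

γ = 1/√(1 − β²) = 1/√(1 − 0.620944) = 1/√0.379056 = 1/0.615675 = 1.6242.
Along the direction of motion the measured length is L₀/γ = 290/1.6242 = 179 m.

179 m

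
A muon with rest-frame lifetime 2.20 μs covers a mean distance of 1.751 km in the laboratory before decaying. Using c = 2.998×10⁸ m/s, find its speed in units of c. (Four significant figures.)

0.9358c

Lab distance = (lab lifetime)·v = γτ·βc, so βγ = d/(cτ) = 1751/(2.998×10⁸ × 2.200×10^-6) = 2.6548.
With βγ = 2.6548: γ² = 1 + (βγ)² = 8.04796, and β = (βγ)/γ = 2.6548/2.83689 = 0.9358.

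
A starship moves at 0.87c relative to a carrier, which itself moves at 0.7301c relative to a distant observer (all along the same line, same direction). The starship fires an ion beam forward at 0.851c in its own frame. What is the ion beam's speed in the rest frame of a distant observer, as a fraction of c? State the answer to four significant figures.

First combine the ion beam and starship (S''→S'): u₁ = (0.851 + 0.87)/(1 + 0.851×0.87) = 1.721/1.74037 = 0.98887.
Then combine with the carrier (S'→S): u = (0.98887 + 0.7301)/(1 + 0.98887×0.7301) = 1.71897/1.721973987 = 0.99826.

0.9983c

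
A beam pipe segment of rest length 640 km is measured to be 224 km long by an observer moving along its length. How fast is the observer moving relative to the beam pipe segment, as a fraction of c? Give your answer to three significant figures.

0.937c

Length contraction gives γ = L₀/L = 640/224 = 2.8571.
β = √(1 − 1/γ²) = √0.877496 = 0.937.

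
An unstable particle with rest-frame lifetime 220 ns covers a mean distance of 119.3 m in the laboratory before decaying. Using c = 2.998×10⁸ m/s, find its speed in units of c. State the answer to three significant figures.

0.875c

Lab distance = (lab lifetime)·v = γτ·βc, so βγ = d/(cτ) = 119.3/(2.998×10⁸ × 2.200×10^-7) = 1.8088.
With βγ = 1.8088: γ² = 1 + (βγ)² = 4.27176, and β = (βγ)/γ = 1.8088/2.06682 = 0.875.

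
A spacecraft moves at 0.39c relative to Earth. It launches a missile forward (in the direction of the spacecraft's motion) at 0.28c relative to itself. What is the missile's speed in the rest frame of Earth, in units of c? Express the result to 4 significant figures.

0.6040c

Relativistic velocity addition: u = (u' + v)/(1 + u'v/c²), with u' = 0.28c and v = 0.39c.
Numerator: 0.28 + 0.39 = 0.67. Denominator: 1 + (0.28)(0.39) = 1.1092.
u = 0.67/1.1092 = 0.60404, so the speed is 0.6040c.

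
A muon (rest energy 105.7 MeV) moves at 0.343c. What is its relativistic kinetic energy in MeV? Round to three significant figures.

γ = 1/√(1 − β²) = 1/√(1 − 0.117649) = 1/√0.882351 = 1.064582.
Kinetic energy: K = (γ − 1)mc² = (1.064582 − 1) × 105.7 MeV = 0.064582 × 105.7 = 6.83 MeV.

6.83 MeV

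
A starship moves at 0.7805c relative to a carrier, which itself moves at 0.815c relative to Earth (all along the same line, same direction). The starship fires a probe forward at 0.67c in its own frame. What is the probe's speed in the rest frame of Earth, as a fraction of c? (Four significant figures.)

First combine the probe and starship (S''→S'): u₁ = (0.67 + 0.7805)/(1 + 0.67×0.7805) = 1.4505/1.522935 = 0.95244.
Then combine with the carrier (S'→S): u = (0.95244 + 0.815)/(1 + 0.95244×0.815) = 1.76744/1.7762386 = 0.99505.

0.9950c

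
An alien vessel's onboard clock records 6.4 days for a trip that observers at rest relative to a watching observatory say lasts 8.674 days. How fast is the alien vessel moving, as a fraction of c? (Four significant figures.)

0.6750c

γ = Δt/Δτ = 8.674/6.4 = 1.3553.
β = √(1 − 1/γ²) = √(1 − 0.544414) = √0.455586 = 0.6750.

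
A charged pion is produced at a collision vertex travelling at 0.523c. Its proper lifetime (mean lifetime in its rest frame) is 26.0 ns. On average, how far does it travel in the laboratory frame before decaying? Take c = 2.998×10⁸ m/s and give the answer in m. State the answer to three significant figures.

β² = 0.273529, so γ = 1/√0.726471 = 1.1733.
Lab-frame lifetime: Δt = γτ = 1.1733 × 26.0 ns = 30.506 ns.
Distance: d = vΔt = 0.523 × 2.998×10⁸ m/s × 3.0506×10^-8 s = 4.78 m.

4.78 m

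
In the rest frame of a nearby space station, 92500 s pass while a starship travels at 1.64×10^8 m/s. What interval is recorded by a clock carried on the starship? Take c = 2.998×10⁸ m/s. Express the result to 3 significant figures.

77400 s

β = v/c = (1.64×10^8 m/s)/(2.998×10⁸ m/s) = 0.547031.
γ = 1/√(1 − β²) = 1/√(1 − 0.2992429) = 1/√0.7007571 = 1/0.837112 = 1.1946.
The moving clock records proper time: Δτ = Δt/γ = 92500/1.1946 = 77400 s.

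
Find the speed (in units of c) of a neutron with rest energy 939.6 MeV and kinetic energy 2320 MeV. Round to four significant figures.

γ = 1 + K/(mc²) = 1 + 2320/939.6 = 3.4691.
β = √(1 − 1/γ²) = √(1 − 0.0830934) = √0.9169066 = 0.9576.

0.9576c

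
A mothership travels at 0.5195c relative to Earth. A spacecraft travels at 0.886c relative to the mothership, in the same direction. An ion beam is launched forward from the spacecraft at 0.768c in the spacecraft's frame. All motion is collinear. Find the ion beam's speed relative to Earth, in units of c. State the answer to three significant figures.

Apply u = (u'+v)/(1+u'v) twice. Ion beam in the mothership frame: (0.768+0.886)/(1+0.768·0.886) = 1.654/1.680448 = 0.98426c.
That velocity, transformed to the rest frame of Earth: (0.98426+0.5195)/(1+0.98426·0.5195) = 1.50376/1.51132307 = 0.995c.

0.995c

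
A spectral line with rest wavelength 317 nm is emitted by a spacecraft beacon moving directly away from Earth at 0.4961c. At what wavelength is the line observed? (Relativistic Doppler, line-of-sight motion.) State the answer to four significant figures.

546.2 nm

Relativistic Doppler for wavelength: λ_obs = λ_src · √((1+β)/(1−β)).
With β = 0.4961: factor = √(1.4961/0.5039) = 1.7231.
λ_obs = 317 × 1.7231 = 546.2 nm.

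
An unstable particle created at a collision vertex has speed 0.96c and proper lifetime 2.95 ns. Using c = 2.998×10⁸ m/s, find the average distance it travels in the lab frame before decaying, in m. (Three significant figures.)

3.03 m

Lorentz factor: γ = (1 − 0.9216)^(−1/2) = 3.5714.
Lab-frame lifetime: Δt = γτ = 3.5714 × 2.95 ns = 10.536 ns.
Distance: d = vΔt = 0.96 × 2.998×10⁸ m/s × 1.0536×10^-8 s = 3.03 m.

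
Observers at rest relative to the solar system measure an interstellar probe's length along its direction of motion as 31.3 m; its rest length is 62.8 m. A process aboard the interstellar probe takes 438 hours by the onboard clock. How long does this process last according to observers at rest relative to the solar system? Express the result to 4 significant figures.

878.8 hours

From L = L₀/γ: γ = 62.8/31.3 = 2.00639.
Δt = γΔτ = 2.00639 × 438 = 878.8 hours.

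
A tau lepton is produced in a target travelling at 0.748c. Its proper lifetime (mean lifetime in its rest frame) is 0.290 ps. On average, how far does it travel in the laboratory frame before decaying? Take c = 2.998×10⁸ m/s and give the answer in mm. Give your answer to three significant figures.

0.0980 mm

Lorentz factor: γ = (1 − 0.559504)^(−1/2) = 1.5067.
Lab-frame lifetime: Δt = γτ = 1.5067 × 0.290 ps = 0.43694 ps.
Distance: d = vΔt = 0.748 × 2.998×10⁸ m/s × 4.3694×10^-13 s = 9.80×10^-5 m = 0.0980 mm.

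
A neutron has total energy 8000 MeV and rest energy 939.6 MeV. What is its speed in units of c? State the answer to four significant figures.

0.9931c

γ = E/(mc²) = 8000/939.6 = 8.5143.
β = √(1 − 1/γ²) = √(1 − 0.0137944) = √0.9862056 = 0.9931.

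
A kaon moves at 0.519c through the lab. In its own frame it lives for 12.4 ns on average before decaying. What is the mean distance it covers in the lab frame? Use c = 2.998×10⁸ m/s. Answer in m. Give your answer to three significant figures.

γ = 1/√(1 − β²) = 1/√(1 − 0.269361) = 1/√0.730639 = 1/0.854774 = 1.1699.
Lab-frame lifetime: Δt = γτ = 1.1699 × 12.4 ns = 14.507 ns.
Distance: d = vΔt = 0.519 × 2.998×10⁸ m/s × 1.4507×10^-8 s = 2.26 m.

2.26 m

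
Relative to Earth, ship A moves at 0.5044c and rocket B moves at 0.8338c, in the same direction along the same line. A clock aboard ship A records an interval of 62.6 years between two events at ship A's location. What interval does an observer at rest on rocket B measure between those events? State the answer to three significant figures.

Transform ship A's velocity into rocket B's frame: (0.5044 − 0.8338)/(1 − 0.5044·0.8338) = −0.3294/0.57943128, so the relative speed is 0.56849c.
γ for this relative speed: γ = 1/√(1 − 0.323181) = 1.2155.
The clock on ship A records proper time, so rocket B measures Δt = γΔτ = 1.2155 × 62.6 = 76.1 years.

76.1 years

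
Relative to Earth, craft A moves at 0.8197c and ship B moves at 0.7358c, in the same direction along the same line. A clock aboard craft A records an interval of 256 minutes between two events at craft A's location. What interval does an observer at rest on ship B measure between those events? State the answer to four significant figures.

261.9 minutes

The velocity of craft A relative to ship B is (0.8197 − 0.7358)c / (1 − 0.8197×0.7358) = 0.21141c; relative speed 0.21141c.
γ for this relative speed: γ = 1/√(1 − 0.0446942) = 1.0231.
The clock on craft A records proper time, so ship B measures Δt = γΔτ = 1.0231 × 256 = 261.9 minutes.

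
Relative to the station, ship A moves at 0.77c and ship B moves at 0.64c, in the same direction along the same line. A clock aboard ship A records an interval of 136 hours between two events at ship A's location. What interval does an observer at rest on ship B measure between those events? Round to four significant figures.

Transform ship A's velocity into ship B's frame: (0.77 − 0.64)/(1 − 0.77·0.64) = 0.13/0.5072, so the relative speed is 0.25631c.
γ for this relative speed: γ = 1/√(1 − 0.0656948) = 1.0346.
The clock on ship A records proper time, so ship B measures Δt = γΔτ = 1.0346 × 136 = 140.7 hours.

140.7 hours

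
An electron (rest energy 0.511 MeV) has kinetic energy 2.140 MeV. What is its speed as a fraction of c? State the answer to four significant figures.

0.9812c

γ = 1 + K/(mc²) = 1 + 2.140/0.511 = 5.1879.
β = √(1 − 1/γ²) = √(1 − 0.037155) = √0.962845 = 0.9812.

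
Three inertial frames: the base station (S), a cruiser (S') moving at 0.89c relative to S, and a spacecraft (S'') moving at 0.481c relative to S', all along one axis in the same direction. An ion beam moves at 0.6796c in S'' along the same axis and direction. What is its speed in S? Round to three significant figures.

0.992c

Apply u = (u'+v)/(1+u'v) twice. Ion beam in the cruiser frame: (0.6796+0.481)/(1+0.6796·0.481) = 1.1606/1.3268876 = 0.87468c.
That velocity, transformed to the rest frame of the base station: (0.87468+0.89)/(1+0.87468·0.89) = 1.76468/1.7784652 = 0.99225c.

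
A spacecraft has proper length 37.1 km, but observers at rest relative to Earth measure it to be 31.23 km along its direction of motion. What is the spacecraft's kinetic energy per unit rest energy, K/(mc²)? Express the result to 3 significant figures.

0.188

Length contraction gives γ = L₀/L = 37.1/31.23 = 1.18796.
K/(mc²) = γ − 1 = 1.18796 − 1 = 0.188.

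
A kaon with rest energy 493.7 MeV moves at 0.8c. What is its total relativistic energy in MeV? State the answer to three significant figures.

β² = 0.64, so γ = 1/√0.36 = 1.6667.
Total energy: E = γmc² = 1.6667 × 493.7 MeV = 823 MeV.

823 MeV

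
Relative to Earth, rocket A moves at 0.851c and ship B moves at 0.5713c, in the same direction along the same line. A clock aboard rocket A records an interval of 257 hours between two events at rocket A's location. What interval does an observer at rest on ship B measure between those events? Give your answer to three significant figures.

306 hours

Speed of rocket A in ship B's frame: u = (v_A − v_B)/(1 − v_A v_B/c²) = (0.851 − 0.5713)/(1 − 0.851×0.5713) = 0.2797/0.5138237 = 0.54435; |u| = 0.54435c.
At |u| = 0.54435c, γ = (1 − 0.296317)^(−1/2) = 1.1921.
The clock on rocket A records proper time, so ship B measures Δt = γΔτ = 1.1921 × 257 = 306 hours.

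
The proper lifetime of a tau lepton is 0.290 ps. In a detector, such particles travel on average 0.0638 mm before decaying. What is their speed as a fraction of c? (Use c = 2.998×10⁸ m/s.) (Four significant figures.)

Let x = d/(cτ) = 6.380×10^-5 m / (2.998×10⁸ m/s × 2.900×10^-13 s) = 0.73382. Since d = βγcτ, x = βγ = β/√(1−β²).
Solving: β² = x²/(1+x²) = 0.538492/1.538492 = 0.350013, so β = 0.5916.

0.5916c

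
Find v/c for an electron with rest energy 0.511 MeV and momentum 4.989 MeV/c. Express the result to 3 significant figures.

0.995

pc/(mc²) = 4.989/0.511 = 9.7632 = βγ = β/√(1−β²).
So β² = x²/(1 + x²) with x = 9.7632: x² = 95.3201, β² = 95.3201/96.3201 = 0.989618, β = 0.995.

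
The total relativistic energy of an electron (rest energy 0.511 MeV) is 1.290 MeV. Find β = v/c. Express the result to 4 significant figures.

γ = E/(mc²) = 1.290/0.511 = 2.5245.
β = √(1 − 1/γ²) = √(1 − 0.15691) = √0.84309 = 0.9182.

0.9182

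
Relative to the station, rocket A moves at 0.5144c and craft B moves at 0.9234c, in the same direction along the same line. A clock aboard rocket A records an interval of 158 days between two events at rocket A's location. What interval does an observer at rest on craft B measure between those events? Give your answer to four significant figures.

Speed of rocket A in craft B's frame: u = (v_A − v_B)/(1 − v_A v_B/c²) = (0.5144 − 0.9234)/(1 − 0.5144×0.9234) = −0.409/0.52500304 = −0.77904; |u| = 0.77904c.
At |u| = 0.77904c, γ = (1 − 0.606903)^(−1/2) = 1.595.
The clock on rocket A records proper time, so craft B measures Δt = γΔτ = 1.595 × 158 = 252.0 days.

252.0 days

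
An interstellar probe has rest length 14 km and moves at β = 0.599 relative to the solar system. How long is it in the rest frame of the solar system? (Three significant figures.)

With β = 0.599, γ = 1/√(1 − 0.599²) = 1/√0.641199 = 1.2488.
Along the direction of motion the measured length is L₀/γ = 14/1.2488 = 11.2 km.

11.2 km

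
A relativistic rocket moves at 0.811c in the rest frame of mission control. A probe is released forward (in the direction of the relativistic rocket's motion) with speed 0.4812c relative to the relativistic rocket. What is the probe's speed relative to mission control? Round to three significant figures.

0.929c

Relativistic velocity addition: u = (u' + v)/(1 + u'v/c²), with u' = 0.4812c and v = 0.811c.
Numerator: 0.4812 + 0.811 = 1.2922. Denominator: 1 + (0.4812)(0.811) = 1.3902532.
u = 1.2922/1.3902532 = 0.92947, so the speed is 0.929c.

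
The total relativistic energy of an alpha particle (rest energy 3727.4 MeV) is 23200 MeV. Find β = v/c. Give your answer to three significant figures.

γ = E/(mc²) = 23200/3727.4 = 6.2242.
β = √(1 − 1/γ²) = √(1 − 0.0258127) = √0.9741873 = 0.987.

0.987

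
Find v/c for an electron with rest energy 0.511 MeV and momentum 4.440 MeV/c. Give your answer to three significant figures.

pc/(mc²) = 4.440/0.511 = 8.6888 = βγ = β/√(1−β²).
So β² = x²/(1 + x²) with x = 8.6888: x² = 75.4952, β² = 75.4952/76.4952 = 0.986927, β = 0.993.

0.993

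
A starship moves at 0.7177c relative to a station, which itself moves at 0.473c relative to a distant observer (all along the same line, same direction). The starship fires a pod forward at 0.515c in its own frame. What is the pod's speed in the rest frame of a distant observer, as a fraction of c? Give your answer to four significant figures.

Apply u = (u'+v)/(1+u'v) twice. Pod in the station frame: (0.515+0.7177)/(1+0.515·0.7177) = 1.2327/1.3696155 = 0.90003c.
That velocity, transformed to the rest frame of a distant observer: (0.90003+0.473)/(1+0.90003·0.473) = 1.37303/1.42571419 = 0.96305c.

0.9630c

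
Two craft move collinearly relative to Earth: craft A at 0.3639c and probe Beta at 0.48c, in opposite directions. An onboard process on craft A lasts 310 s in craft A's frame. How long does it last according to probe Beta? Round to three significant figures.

446 s

Transform craft A's velocity into probe Beta's frame: (0.3639 + 0.48)/(1 + 0.3639·0.48) = 0.8439/1.174672, so the relative speed is 0.71841c.
γ for this relative speed: γ = 1/√(1 − 0.516113) = 1.4376.
The clock on craft A records proper time, so probe Beta measures Δt = γΔτ = 1.4376 × 310 = 446 s.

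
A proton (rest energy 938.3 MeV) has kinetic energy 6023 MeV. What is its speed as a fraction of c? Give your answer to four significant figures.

0.9909c

γ = 1 + K/(mc²) = 1 + 6023/938.3 = 7.4191.
β = √(1 − 1/γ²) = √(1 − 0.0181676) = √0.9818324 = 0.9909.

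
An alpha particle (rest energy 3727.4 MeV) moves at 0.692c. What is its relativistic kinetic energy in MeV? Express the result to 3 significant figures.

γ = 1/√(1 − β²) = 1/√(1 − 0.478864) = 1/√0.521136 = 1/0.721897 = 1.38524.
Kinetic energy: K = (γ − 1)mc² = (1.38524 − 1) × 3727.4 MeV = 0.38524 × 3727.4 = 1440 MeV.

1440 MeV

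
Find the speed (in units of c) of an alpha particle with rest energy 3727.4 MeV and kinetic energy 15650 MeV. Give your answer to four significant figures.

0.9813c

K = (γ−1)mc², so γ = 1 + 15650/3727.4 = 5.1986.
Then v/c = √(1 − γ⁻²) = √(1 − 0.0370022) = √0.9629978 = 0.9813.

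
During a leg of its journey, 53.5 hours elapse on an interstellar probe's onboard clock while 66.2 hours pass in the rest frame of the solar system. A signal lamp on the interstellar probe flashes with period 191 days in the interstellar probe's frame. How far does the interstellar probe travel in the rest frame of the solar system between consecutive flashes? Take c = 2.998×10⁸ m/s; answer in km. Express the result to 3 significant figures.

γ = Δt/Δτ = 66.2/53.5 = 1.23738.
β = √(1 − 1/γ²) = 0.58896. Lab-frame period = γτ = 1.23738×191 days = 236.34 days. Distance = βc × γτ = 0.58896 × 2.998×10⁸ m/s × 20419776 s = 3.6055×10^15 m = 3.61×10^12 km.

3.61×10^12 km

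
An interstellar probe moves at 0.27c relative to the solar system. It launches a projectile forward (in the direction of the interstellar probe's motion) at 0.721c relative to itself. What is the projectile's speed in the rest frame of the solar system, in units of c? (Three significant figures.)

0.830c

In units of c, u = (u' + v)/(1 + u'v) with u' = 0.721 and v = 0.27.
Numerator: 0.721 + 0.27 = 0.991. Denominator: 1 + (0.721)(0.27) = 1.19467.
u = 0.991/1.19467 = 0.82952, so the speed is 0.830c.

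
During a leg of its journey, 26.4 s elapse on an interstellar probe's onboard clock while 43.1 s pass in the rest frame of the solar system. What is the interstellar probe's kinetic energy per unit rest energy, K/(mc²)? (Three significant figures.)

The time-dilation ratio gives γ = 43.1/26.4 = 1.63258.
Since K = (γ−1)mc², K/(mc²) = 1.63258 − 1 = 0.633.

0.633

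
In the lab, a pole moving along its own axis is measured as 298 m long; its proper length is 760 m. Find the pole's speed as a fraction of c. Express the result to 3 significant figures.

Length contraction gives γ = L₀/L = 760/298 = 2.5503.
β = √(1 − 1/γ²) = √0.846249 = 0.920.

0.920c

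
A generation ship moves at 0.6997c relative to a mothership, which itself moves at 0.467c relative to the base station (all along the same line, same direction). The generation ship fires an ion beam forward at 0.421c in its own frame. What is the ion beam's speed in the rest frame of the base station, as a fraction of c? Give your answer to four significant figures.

Apply u = (u'+v)/(1+u'v) twice. Ion beam in the mothership frame: (0.421+0.6997)/(1+0.421·0.6997) = 1.1207/1.2945737 = 0.86569c.
That velocity, transformed to the rest frame of the base station: (0.86569+0.467)/(1+0.86569·0.467) = 1.33269/1.40427723 = 0.94902c.

0.9490c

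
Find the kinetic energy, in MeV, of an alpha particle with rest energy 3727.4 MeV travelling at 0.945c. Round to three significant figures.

γ = 1/√(1 − β²) = 1/√(1 − 0.893025) = 1/√0.106975 = 1/0.32707 = 3.0574.
Kinetic energy: K = (γ − 1)mc² = (3.0574 − 1) × 3727.4 MeV = 2.0574 × 3727.4 = 7670 MeV.

7670 MeV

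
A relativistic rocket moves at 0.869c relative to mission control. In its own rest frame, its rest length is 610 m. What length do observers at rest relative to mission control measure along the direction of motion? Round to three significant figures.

302 m

γ = 1/√(1 − β²) = 1/√(1 − 0.755161) = 1/√0.244839 = 1/0.494812 = 2.021.
Length contraction: L = L₀/γ = 610/2.021 = 302 m.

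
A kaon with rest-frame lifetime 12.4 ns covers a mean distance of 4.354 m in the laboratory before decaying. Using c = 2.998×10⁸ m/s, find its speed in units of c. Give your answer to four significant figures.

0.7605c

d = βγcτ ⇒ βγ = d/(cτ) = 4.354 m / (3.71752 m) = 1.1712.
β = (βγ)/√(1+(βγ)²) = 1.1712/√2.37171 = 0.7605.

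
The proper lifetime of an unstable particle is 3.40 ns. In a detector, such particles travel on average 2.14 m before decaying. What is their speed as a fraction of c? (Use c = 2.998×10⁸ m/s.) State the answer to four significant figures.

0.9028c

d = βγcτ ⇒ βγ = d/(cτ) = 2.140 m / (1.01932 m) = 2.0994.
β = (βγ)/√(1+(βγ)²) = 2.0994/√5.40748 = 0.9028.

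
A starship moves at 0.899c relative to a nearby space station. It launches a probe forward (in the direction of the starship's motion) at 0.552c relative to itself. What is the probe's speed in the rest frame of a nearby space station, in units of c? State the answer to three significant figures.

Relativistic velocity addition: u = (u' + v)/(1 + u'v/c²), with u' = 0.552c and v = 0.899c.
Numerator: 0.552 + 0.899 = 1.451. Denominator: 1 + (0.552)(0.899) = 1.496248.
u = 1.451/1.496248 = 0.96976, so the speed is 0.970c.

0.970c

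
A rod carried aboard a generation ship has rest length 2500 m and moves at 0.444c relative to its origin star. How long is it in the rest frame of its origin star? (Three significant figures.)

2240 m

γ = 1/√(1 − β²) = 1/√(1 − 0.197136) = 1/√0.802864 = 1/0.896027 = 1.116.
Along the direction of motion the measured length is L₀/γ = 2500/1.116 = 2240 m.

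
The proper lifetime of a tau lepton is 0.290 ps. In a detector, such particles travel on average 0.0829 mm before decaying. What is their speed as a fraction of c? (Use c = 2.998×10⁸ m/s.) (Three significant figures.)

0.690c

Let x = d/(cτ) = 8.290×10^-5 m / (2.998×10⁸ m/s × 2.900×10^-13 s) = 0.95351. Since d = βγcτ, x = βγ = β/√(1−β²).
Solving: β² = x²/(1+x²) = 0.909181/1.909181 = 0.476215, so β = 0.690.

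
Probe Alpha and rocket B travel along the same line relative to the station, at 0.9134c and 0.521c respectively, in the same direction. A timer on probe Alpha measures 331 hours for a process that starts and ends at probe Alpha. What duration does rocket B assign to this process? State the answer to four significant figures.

499.3 hours

Transform probe Alpha's velocity into rocket B's frame: (0.9134 − 0.521)/(1 − 0.9134·0.521) = 0.3924/0.5241186, so the relative speed is 0.74869c.
At |u| = 0.74869c, γ = (1 − 0.560537)^(−1/2) = 1.5085.
The clock on probe Alpha records proper time, so rocket B measures Δt = γΔτ = 1.5085 × 331 = 499.3 hours.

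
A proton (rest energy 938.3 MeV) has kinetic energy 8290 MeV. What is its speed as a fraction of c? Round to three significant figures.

0.995c

K = (γ−1)mc², so γ = 1 + 8290/938.3 = 9.8351.
Then v/c = √(1 − γ⁻²) = √(1 − 0.0103381) = √0.9896619 = 0.995.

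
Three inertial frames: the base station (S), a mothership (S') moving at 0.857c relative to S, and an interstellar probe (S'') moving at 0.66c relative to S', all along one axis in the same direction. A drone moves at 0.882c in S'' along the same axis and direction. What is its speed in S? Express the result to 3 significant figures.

0.998c

Compose velocities in two stages. Stage 1 (into S'): u₁ = (0.882+0.66)/(1+0.882×0.66) = 0.97464.
Stage 2 (into S): u = (0.97464+0.857)/(1+0.97464×0.857) = 0.99802, so the speed is 0.998c.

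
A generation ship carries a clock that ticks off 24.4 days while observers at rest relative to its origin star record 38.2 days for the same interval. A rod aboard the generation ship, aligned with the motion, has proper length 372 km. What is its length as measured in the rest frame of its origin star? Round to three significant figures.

238 km

The time-dilation ratio gives γ = 38.2/24.4 = 1.56557.
The rod contracts by the same γ: 372 km / 1.56557 = 238 km.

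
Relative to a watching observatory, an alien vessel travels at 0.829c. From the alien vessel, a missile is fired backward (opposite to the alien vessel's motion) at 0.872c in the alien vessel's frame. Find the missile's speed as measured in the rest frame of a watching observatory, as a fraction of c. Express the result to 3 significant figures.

0.155c

Relativistic velocity addition: u = (u' + v)/(1 + u'v/c²), with u' = −0.872c and v = 0.829c.
Numerator: −0.872 + 0.829 = −0.043. Denominator: 1 + (−0.872)(0.829) = 0.277112.
u = −0.043/0.277112 = −0.15517, so the speed is 0.155c.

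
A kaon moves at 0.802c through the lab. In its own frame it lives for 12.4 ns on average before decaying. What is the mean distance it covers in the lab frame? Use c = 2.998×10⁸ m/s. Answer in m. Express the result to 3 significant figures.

4.99 m

Lorentz factor: γ = (1 − 0.643204)^(−1/2) = 1.6741.
Lab-frame lifetime: Δt = γτ = 1.6741 × 12.4 ns = 20.759 ns.
Distance: d = vΔt = 0.802 × 2.998×10⁸ m/s × 2.0759×10^-8 s = 4.99 m.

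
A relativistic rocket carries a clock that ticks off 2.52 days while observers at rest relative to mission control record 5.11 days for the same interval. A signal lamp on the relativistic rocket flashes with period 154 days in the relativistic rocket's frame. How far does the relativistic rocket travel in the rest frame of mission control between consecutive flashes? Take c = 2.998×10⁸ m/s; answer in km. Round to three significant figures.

7.04×10^12 km

The time-dilation ratio gives γ = 5.11/2.52 = 2.02778.
β = √(1 − 1/γ²) = 0.86994. Lab-frame period = γτ = 2.02778×154 days = 312.28 days. Distance = βc × γτ = 0.86994 × 2.998×10⁸ m/s × 26980992 s = 7.0369×10^15 m = 7.04×10^12 km.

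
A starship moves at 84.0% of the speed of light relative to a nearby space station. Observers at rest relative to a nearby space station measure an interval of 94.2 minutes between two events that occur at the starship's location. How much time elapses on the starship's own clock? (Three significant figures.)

γ = 1/√(1 − β²) = 1/√(1 − 0.7056) = 1/√0.2944 = 1/0.542586 = 1.843.
The starship's clock runs slow as seen from a nearby space station, so Δτ = Δt/γ = 94.2/1.843 = 51.1 minutes.

51.1 minutes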